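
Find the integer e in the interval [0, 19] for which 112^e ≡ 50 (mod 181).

Compute 112^0 mod 181 = 1, then multiply by 112 repeatedly:
  112^0=1  112^1=112  112^2=55  112^3=6  112^4=129
  112^5=149  112^6=36  112^7=50
Found 50 at exponent 7.

7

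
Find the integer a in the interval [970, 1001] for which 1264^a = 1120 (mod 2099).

977

Compute 1264^970 mod 2099 = 701, then multiply by 1264 repeatedly:
  1264^970=701  1264^971=286  1264^972=476  1264^973=1350  1264^974=2012
  1264^975=1279  1264^976=426  1264^977=1120
Found 1120 at exponent 977.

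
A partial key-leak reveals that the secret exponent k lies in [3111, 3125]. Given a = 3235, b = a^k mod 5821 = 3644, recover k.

Compute 3235^3111 mod 5821 = 1020, then multiply by 3235 repeatedly:
  3235^3111=1020  3235^3112=5014  3235^3113=2984  3235^3114=2022  3235^3115=4187
  3235^3116=5299  3235^3117=5241  3235^3118=3883  3235^3119=5608  3235^3120=3644
Found 3644 at exponent 3120.

3120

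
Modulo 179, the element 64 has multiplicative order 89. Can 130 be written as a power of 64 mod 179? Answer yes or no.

no

130 ∈ ⟨64⟩ iff 130^89 ≡ 1 (mod 179), since |⟨64⟩| = 89.
130^89 mod 179 = 178.
Since 178 ≠ 1, 130 does not lie in the subgroup.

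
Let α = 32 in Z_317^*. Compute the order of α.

316

The order of 32 must divide p − 1 = 316 = 2^2 · 79.
Divisors: 1, 2, 4, 79, 158, 316.
Check each in increasing order: 32^1 ≡ 32;  32^2 ≡ 73;  32^4 ≡ 257;  32^79 ≡ 203;  32^158 ≡ 316;  32^316 ≡ 1.
Smallest exponent giving 1 is 316.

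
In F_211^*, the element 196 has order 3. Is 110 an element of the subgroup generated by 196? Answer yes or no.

no

110 ∈ ⟨196⟩ iff 110^3 ≡ 1 (mod 211), since |⟨196⟩| = 3.
110^3 mod 211 = 12.
Since 12 ≠ 1, 110 does not lie in the subgroup.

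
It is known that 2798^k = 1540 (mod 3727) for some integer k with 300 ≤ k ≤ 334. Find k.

Compute 2798^300 mod 3727 = 1613, then multiply by 2798 repeatedly:
  2798^300=1613  2798^301=3504  2798^302=2182  2798^303=410  2798^304=2991
  2798^305=1703  2798^306=1888  2798^307=1465  2798^308=3097  2798^309=131
  2798^310=1292  2798^311=3553  2798^312=1385  2798^313=2877  2798^314=3253
  2798^315=560  2798^316=1540
Found 1540 at exponent 316.

316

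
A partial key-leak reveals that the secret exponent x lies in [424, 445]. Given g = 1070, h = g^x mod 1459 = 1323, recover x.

435

Compute 1070^424 mod 1459 = 1125, then multiply by 1070 repeatedly:
  1070^424=1125  1070^425=75  1070^426=5  1070^427=973  1070^428=843
  1070^429=348  1070^430=315  1070^431=21  1070^432=585  1070^433=39
  1070^434=878  1070^435=1323
Found 1323 at exponent 435.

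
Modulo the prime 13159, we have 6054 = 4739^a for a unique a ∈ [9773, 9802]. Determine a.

Compute 4739^9773 mod 13159 = 2333, then multiply by 4739 repeatedly:
  4739^9773=2333  4739^9774=2527  4739^9775=763  4739^9776=10291  4739^9777=1795
  4739^9778=5791  4739^9779=7034  4739^9780=2379  4739^9781=9977  4739^9782=716
  4739^9783=11261  4739^9784=6134  4739^9785=795  4739^9786=4031  4739^9787=9200
  4739^9788=3033  4739^9789=3759  4739^9790=9774  4739^9791=12465  4739^9792=884
  4739^9793=4714  4739^9794=8823  4739^9795=6054
Found 6054 at exponent 9795.

9795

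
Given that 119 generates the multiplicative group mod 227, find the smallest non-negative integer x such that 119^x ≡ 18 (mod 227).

Baby-step giant-step with m = ceil(sqrt(226)) = 16.
Baby table (119^j mod 227 for j=0..15):
  0:1  1:119  2:87  3:138  4:78  5:202  6:203  7:95
  8:182  9:93  10:171  11:146  12:122  13:217  14:172  15:38
Giant step factor: 119^(-16) ≡ 63 (mod 227).
Scan 18·63^i mod 227 for i = 0, 1, …:
  i=0: 18   i=1: 226   i=2: 164   i=3: 117
  i=4: 107   i=5: 158   i=6: 193   i=7: 128
  i=8: 119
Match at i=8, j=1: x = 8·16 + 1 = 129.

129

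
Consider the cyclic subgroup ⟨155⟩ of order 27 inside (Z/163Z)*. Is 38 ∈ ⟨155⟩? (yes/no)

38 ∈ ⟨155⟩ iff 38^27 ≡ 1 (mod 163), since |⟨155⟩| = 27.
38^27 mod 163 = 1.
Since 1 = 1, 38 lies in the subgroup.

yes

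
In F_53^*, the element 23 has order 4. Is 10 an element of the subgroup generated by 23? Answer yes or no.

no

10 ∈ ⟨23⟩ iff 10^4 ≡ 1 (mod 53), since |⟨23⟩| = 4.
10^4 mod 53 = 36.
Since 36 ≠ 1, 10 does not lie in the subgroup.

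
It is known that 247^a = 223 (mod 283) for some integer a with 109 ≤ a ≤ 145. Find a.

111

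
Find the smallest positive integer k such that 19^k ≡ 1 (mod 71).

35

The order of 19 must divide p − 1 = 70 = 2 · 5 · 7.
Divisors: 1, 2, 5, 7, 10, 14, 35, 70.
Check each in increasing order: 19^1 ≡ 19;  19^2 ≡ 6;  19^5 ≡ 45;  19^7 ≡ 57;  19^10 ≡ 37;  19^14 ≡ 54;  19^35 ≡ 1.
Smallest exponent giving 1 is 35.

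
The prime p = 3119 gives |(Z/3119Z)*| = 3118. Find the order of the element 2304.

1559

The order of 2304 must divide p − 1 = 3118 = 2 · 1559.
Divisors: 1, 2, 1559, 3118.
Check each in increasing order: 2304^1 ≡ 2304;  2304^2 ≡ 2997;  2304^1559 ≡ 1.
Smallest exponent giving 1 is 1559.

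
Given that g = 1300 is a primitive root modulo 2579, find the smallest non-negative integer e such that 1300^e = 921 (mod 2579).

Baby-step giant-step with m = ceil(sqrt(2578)) = 51.
Baby table (1300^j mod 2579 for j=0..50):
  0:1  1:1300  2:755  3:1480  4:66  5:693  6:829  7:2257
  8:1777  9:1895  10:555  11:1959  12:1227  13:1278  14:524  15:344
  16:1033  17:1820  18:1057  19:2072  20:1124  21:1486  22:129  23:65
  24:1972  25:74  26:777  27:1711  28:1202  29:2305  30:2281  31:2029
  32:1962  33:2548  34:964  35:2385  36:542  37:533  38:1728  39:91
  40:2245  41:1651  42:572  43:848  44:1167  45:648  46:1646  47:1809
  48:2231  49:1504  50:318
Giant step factor: 1300^(-51) ≡ 207 (mod 2579).
Scan 921·207^i mod 2579 for i = 0, 1, …:
  i=0: 921   i=1: 2380   i=2: 71   i=3: 1802
  i=4: 1638   i=5: 1217   i=6: 1756   i=7: 2432
  i=8: 519   i=9: 1694     …   i=27: 1481
  i=28: 2245
Match at i=28, j=40: e = 28·51 + 40 = 1468.

1468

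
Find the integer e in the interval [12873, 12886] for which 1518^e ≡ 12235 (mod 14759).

12873

Compute 1518^12873 mod 14759 = 12235, then multiply by 1518 repeatedly:
  1518^12873=12235
Found 12235 at exponent 12873.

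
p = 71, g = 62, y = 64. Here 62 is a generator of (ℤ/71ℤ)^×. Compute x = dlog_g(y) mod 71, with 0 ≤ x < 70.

Baby-step giant-step with m = ceil(sqrt(70)) = 9.
Baby table (62^j mod 71 for j=0..8):
  0:1  1:62  2:10  3:52  4:29  5:23  6:6  7:17
  8:60
Giant step factor: 62^(-9) ≡ 33 (mod 71).
Scan 64·33^i mod 71 for i = 0, 1, …:
  i=0: 64   i=1: 53   i=2: 45   i=3: 65
  i=4: 15   i=5: 69   i=6: 5   i=7: 23
Match at i=7, j=5: x = 7·9 + 5 = 68.

68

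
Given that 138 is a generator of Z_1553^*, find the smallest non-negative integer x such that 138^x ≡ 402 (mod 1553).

78

Baby-step giant-step with m = ceil(sqrt(1552)) = 40.
Baby table (138^j mod 1553 for j=0..39):
  0:1  1:138  2:408  3:396  4:293  5:56  6:1516  7:1106
  8:434  9:878  10:30  11:1034  12:1369  13:1009  14:1025  15:127
  16:443  17:567  18:596  19:1492  20:900  21:1513  22:692  23:763
  24:1243  25:704  26:866  27:1480  28:797  29:1276  30:599  31:353
  32:571  33:1148  34:18  35:931  36:1132  37:916  38:615  39:1008
Giant step factor: 138^(-40) ≡ 1033 (mod 1553).
Scan 402·1033^i mod 1553 for i = 0, 1, …:
  i=0: 402   i=1: 615
Match at i=1, j=38: x = 1·40 + 38 = 78.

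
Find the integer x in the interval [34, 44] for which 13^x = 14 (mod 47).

Compute 13^34 mod 47 = 21, then multiply by 13 repeatedly:
  13^34=21  13^35=38  13^36=24  13^37=30  13^38=14
Found 14 at exponent 38.

38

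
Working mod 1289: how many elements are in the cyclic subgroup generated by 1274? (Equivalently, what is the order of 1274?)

The order of 1274 must divide p − 1 = 1288 = 2^3 · 7 · 23.
Divisors: 1, 2, 4, 7, 8, 14, 23, 28, 46, 56, 92, 161, 184, 322, 644, 1288.
Check each in increasing order: 1274^1 ≡ 1274;  1274^2 ≡ 225;  1274^4 ≡ 354;  1274^7 ≡ 153;  1274^8 ≡ 283;  1274^14 ≡ 207;  1274^23 ≡ 383;  1274^28 ≡ 312;  1274^46 ≡ 1032;  1274^56 ≡ 669;  1274^92 ≡ 310;  1274^161 ≡ 887;  1274^184 ≡ 714;  1274^322 ≡ 479;  1274^644 ≡ 1288;  1274^1288 ≡ 1.
Smallest exponent giving 1 is 1288.

1288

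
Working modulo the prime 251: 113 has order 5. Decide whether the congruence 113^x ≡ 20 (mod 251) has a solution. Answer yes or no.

yes

⟨113⟩ has order 5; its elements mod 251 are {1, 20, 113, 149, 219}.
20 is in this set.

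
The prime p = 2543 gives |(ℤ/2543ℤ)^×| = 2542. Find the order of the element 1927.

1271

The order of 1927 must divide p − 1 = 2542 = 2 · 31 · 41.
Divisors: 1, 2, 31, 41, 62, 82, 1271, 2542.
Check each in increasing order: 1927^1 ≡ 1927;  1927^2 ≡ 549;  1927^31 ≡ 1524;  1927^41 ≡ 958;  1927^62 ≡ 817;  1927^82 ≡ 2284;  1927^1271 ≡ 1.
Smallest exponent giving 1 is 1271.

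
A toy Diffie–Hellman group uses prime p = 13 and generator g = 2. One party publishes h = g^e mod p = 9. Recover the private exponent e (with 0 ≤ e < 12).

Successive powers of 2 modulo 13:
  2^0=1  2^1=2  2^2=4  2^3=8  2^4=3  2^5=6
  2^6=12  2^7=11  2^8=9
So 2^8 ≡ 9 (mod 13), giving e = 8.

8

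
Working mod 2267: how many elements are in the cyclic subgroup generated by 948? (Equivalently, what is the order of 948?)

2266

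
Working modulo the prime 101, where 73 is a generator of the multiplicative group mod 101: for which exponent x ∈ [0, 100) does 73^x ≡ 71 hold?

4

Successive powers of 73 modulo 101:
  73^0=1  73^1=73  73^2=77  73^3=66  73^4=71
So 73^4 ≡ 71 (mod 101), giving x = 4.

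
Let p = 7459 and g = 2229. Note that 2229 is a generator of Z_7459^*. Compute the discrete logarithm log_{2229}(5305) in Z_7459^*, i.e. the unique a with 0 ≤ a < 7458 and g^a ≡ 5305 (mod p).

3835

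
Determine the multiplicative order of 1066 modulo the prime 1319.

The order of 1066 must divide p − 1 = 1318 = 2 · 659.
Divisors: 1, 2, 659, 1318.
Check each in increasing order: 1066^1 ≡ 1066;  1066^2 ≡ 697;  1066^659 ≡ 1.
Smallest exponent giving 1 is 659.

659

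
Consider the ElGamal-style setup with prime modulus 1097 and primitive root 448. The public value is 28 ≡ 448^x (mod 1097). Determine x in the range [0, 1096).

Baby-step giant-step with m = ceil(sqrt(1096)) = 34.
Baby table (448^j mod 1097 for j=0..33):
  0:1  1:448  2:1050  3:884  4:15  5:138  6:392  7:96
  8:225  9:973  10:395  11:343  12:84  13:334  14:440  15:757
  16:163  17:622  18:18  19:385  20:251  21:554  22:270  23:290
  24:474  25:631  26:759  27:1059  28:528  29:689  30:415  31:527
  32:241  33:462
Giant step factor: 448^(-34) ≡ 633 (mod 1097).
Scan 28·633^i mod 1097 for i = 0, 1, …:
  i=0: 28   i=1: 172   i=2: 273   i=3: 580
  i=4: 742   i=5: 170   i=6: 104   i=7: 12
  i=8: 1014   i=9: 117     …   i=27: 715
  i=28: 631
Match at i=28, j=25: x = 28·34 + 25 = 977.

977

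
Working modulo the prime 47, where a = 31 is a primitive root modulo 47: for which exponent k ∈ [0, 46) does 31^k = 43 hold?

35

Baby-step giant-step with m = ceil(sqrt(46)) = 7.
Baby table (31^j mod 47 for j=0..6):
  0:1  1:31  2:21  3:40  4:18  5:41  6:2
Giant step factor: 31^(-7) ≡ 22 (mod 47).
Scan 43·22^i mod 47 for i = 0, 1, …:
  i=0: 43   i=1: 6   i=2: 38   i=3: 37
  i=4: 15   i=5: 1
Match at i=5, j=0: k = 5·7 + 0 = 35.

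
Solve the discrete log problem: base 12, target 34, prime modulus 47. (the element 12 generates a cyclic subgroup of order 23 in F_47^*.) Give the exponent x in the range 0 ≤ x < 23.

8

Successive powers of 12 modulo 47:
  12^0=1  12^1=12  12^2=3  12^3=36  12^4=9  12^5=14
  12^6=27  12^7=42  12^8=34
So 12^8 ≡ 34 (mod 47), giving x = 8.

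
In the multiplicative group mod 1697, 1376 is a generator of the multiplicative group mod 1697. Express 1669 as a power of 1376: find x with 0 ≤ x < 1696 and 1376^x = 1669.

Baby-step giant-step with m = ceil(sqrt(1696)) = 42.
Baby table (1376^j mod 1697 for j=0..41):
  0:1  1:1376  2:1221  3:66  4:875  5:827  6:962  7:52
  8:278  9:703  10:38  11:1378  12:579  13:811  14:1007  15:880
  16:919  17:279  18:382  19:1259  20:1444  21:1454  22:1638  23:272
  24:932  25:1197  26:982  27:420  28:940  29:326  30:568  31:948
  32:1152  33:154  34:1476  35:1364  36:1679  37:687  38:83  39:509
  40:1220  41:387
Giant step factor: 1376^(-42) ≡ 1594 (mod 1697).
Scan 1669·1594^i mod 1697 for i = 0, 1, …:
  i=0: 1669   i=1: 1187   i=2: 1620   i=3: 1143
  i=4: 1061   i=5: 1022   i=6: 1645   i=7: 265
  i=8: 1554   i=9: 1153     …   i=25: 980
  i=26: 880
Match at i=26, j=15: x = 26·42 + 15 = 1107.

1107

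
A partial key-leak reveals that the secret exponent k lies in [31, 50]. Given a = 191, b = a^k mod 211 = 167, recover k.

31

Compute 191^31 mod 211 = 167, then multiply by 191 repeatedly:
  191^31=167
Found 167 at exponent 31.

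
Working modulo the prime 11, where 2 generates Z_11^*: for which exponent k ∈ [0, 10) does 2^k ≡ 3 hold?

8

Successive powers of 2 modulo 11:
  2^0=1  2^1=2  2^2=4  2^3=8  2^4=5  2^5=10
  2^6=9  2^7=7  2^8=3
So 2^8 ≡ 3 (mod 11), giving k = 8.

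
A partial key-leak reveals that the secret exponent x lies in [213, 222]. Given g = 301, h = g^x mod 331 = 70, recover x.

216

Compute 301^213 mod 331 = 159, then multiply by 301 repeatedly:
  301^213=159  301^214=195  301^215=108  301^216=70
Found 70 at exponent 216.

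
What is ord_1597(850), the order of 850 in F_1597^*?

The order of 850 must divide p − 1 = 1596 = 2^2 · 3 · 7 · 19.
Divisors: 1, 2, 3, 4, 6, 7, 12, 14, 19, 21, 28, 38, 42, 57, 76, 84, 114, 133, 228, 266, 399, 532, 798, 1596.
Check each in increasing order: 850^1 ≡ 850;  850^2 ≡ 656;  850^3 ≡ 247;  850^4 ≡ 743;  850^6 ≡ 323;  850^7 ≡ 1463;  850^12 ≡ 524;  850^14 ≡ 389;  850^19 ≡ 52;  850^21 ≡ 575;  850^28 ≡ 1203;  850^38 ≡ 1107;  850^42 ≡ 46;  850^57 ≡ 72;  850^76 ≡ 550;  850^84 ≡ 519;  850^114 ≡ 393;  850^133 ≡ 1272;  850^228 ≡ 1137;  850^266 ≡ 223;  850^399 ≡ 987;  850^532 ≡ 222;  850^798 ≡ 1596;  850^1596 ≡ 1.
Smallest exponent giving 1 is 1596.

1596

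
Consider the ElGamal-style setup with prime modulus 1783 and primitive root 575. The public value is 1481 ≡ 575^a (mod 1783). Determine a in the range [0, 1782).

1043

Baby-step giant-step with m = ceil(sqrt(1782)) = 43.
Baby table (575^j mod 1783 for j=0..42):
  0:1  1:575  2:770  3:566  4:944  5:768  6:1199  7:1187
  8:1419  9:1094  10:1434  11:804  12:503  13:379  14:399  15:1201
  16:554  17:1176  18:443  19:1539  20:557  21:1118  22:970  23:1454
  24:1606  25:1639  26:1001  27:1449  28:514  29:1355  30:1737  31:295
  32:240  33:709  34:1151  35:332  36:119  37:671  38:697  39:1383
  40:7  41:459  42:41
Giant step factor: 575^(-43) ≡ 887 (mod 1783).
Scan 1481·887^i mod 1783 for i = 0, 1, …:
  i=0: 1481   i=1: 1359   i=2: 125   i=3: 329
  i=4: 1194   i=5: 1759   i=6: 108   i=7: 1297
  i=8: 404   i=9: 1748     …   i=23: 1010
  i=24: 804
Match at i=24, j=11: a = 24·43 + 11 = 1043.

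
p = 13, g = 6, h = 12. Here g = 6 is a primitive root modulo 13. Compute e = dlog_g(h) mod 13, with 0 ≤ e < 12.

Successive powers of 6 modulo 13:
  6^0=1  6^1=6  6^2=10  6^3=8  6^4=9  6^5=2
  6^6=12
So 6^6 ≡ 12 (mod 13), giving e = 6.

6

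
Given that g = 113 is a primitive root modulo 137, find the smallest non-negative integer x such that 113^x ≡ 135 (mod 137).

42

Baby-step giant-step with m = ceil(sqrt(136)) = 12.
Baby table (113^j mod 137 for j=0..11):
  0:1  1:113  2:28  3:13  4:99  5:90  6:32  7:54
  8:74  9:5  10:17  11:3
Giant step factor: 113^(-12) ≡ 78 (mod 137).
Scan 135·78^i mod 137 for i = 0, 1, …:
  i=0: 135   i=1: 118   i=2: 25   i=3: 32
Match at i=3, j=6: x = 3·12 + 6 = 42.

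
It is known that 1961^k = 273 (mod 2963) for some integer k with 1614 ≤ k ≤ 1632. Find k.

1631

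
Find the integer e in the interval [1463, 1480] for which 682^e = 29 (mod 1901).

1476

Compute 682^1463 mod 1901 = 1710, then multiply by 682 repeatedly:
  682^1463=1710  682^1464=907  682^1465=749  682^1466=1350  682^1467=616
  682^1468=1892  682^1469=1466  682^1470=1787  682^1471=193  682^1472=457
  682^1473=1811  682^1474=1353  682^1475=761  682^1476=29
Found 29 at exponent 1476.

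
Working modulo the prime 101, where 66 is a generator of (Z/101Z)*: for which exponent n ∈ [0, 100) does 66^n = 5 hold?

28

Baby-step giant-step with m = ceil(sqrt(100)) = 10.
Baby table (66^j mod 101 for j=0..9):
  0:1  1:66  2:13  3:50  4:68  5:44  6:76  7:67
  8:79  9:63
Giant step factor: 66^(-10) ≡ 6 (mod 101).
Scan 5·6^i mod 101 for i = 0, 1, …:
  i=0: 5   i=1: 30   i=2: 79
Match at i=2, j=8: n = 2·10 + 8 = 28.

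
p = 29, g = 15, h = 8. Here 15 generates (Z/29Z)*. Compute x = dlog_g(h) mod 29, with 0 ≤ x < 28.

25

Successive powers of 15 modulo 29:
  15^0=1  15^1=15  15^2=22  15^3=11  15^4=20  15^5=10
  15^6=5  15^7=17  15^8=23  15^9=26  15^10=13  15^11=21
  15^12=25  15^13=27  15^14=28  15^15=14  15^16=7  15^17=18
  15^18=9  15^19=19  15^20=24  15^21=12  15^22=6  15^23=3
  15^24=16  15^25=8
So 15^25 ≡ 8 (mod 29), giving x = 25.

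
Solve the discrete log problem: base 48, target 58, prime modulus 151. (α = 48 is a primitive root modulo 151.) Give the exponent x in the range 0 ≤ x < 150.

94

Baby-step giant-step with m = ceil(sqrt(150)) = 13.
Baby table (48^j mod 151 for j=0..12):
  0:1  1:48  2:39  3:60  4:11  5:75  6:127  7:56
  8:121  9:70  10:38  11:12  12:123
Giant step factor: 48^(-13) ≡ 141 (mod 151).
Scan 58·141^i mod 151 for i = 0, 1, …:
  i=0: 58   i=1: 24   i=2: 62   i=3: 135
  i=4: 9   i=5: 61   i=6: 145   i=7: 60
Match at i=7, j=3: x = 7·13 + 3 = 94.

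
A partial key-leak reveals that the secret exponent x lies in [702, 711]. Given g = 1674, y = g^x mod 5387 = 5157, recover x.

Compute 1674^702 mod 5387 = 4772, then multiply by 1674 repeatedly:
  1674^702=4772  1674^703=4794  1674^704=3913  1674^705=5157
Found 5157 at exponent 705.

705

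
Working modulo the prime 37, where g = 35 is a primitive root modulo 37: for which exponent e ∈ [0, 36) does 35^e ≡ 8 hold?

21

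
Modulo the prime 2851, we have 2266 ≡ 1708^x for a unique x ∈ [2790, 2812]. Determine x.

2791

Compute 1708^2790 mod 2851 = 225, then multiply by 1708 repeatedly:
  1708^2790=225  1708^2791=2266
Found 2266 at exponent 2791.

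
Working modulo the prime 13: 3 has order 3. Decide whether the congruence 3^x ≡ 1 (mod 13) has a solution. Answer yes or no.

1 ∈ ⟨3⟩ iff 1^3 ≡ 1 (mod 13), since |⟨3⟩| = 3.
1^3 mod 13 = 1.
Since 1 = 1, 1 lies in the subgroup.

yes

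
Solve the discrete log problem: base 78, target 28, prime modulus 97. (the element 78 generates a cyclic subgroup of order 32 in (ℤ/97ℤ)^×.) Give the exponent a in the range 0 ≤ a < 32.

3

Successive powers of 78 modulo 97:
  78^0=1  78^1=78  78^2=70  78^3=28
So 78^3 ≡ 28 (mod 97), giving a = 3.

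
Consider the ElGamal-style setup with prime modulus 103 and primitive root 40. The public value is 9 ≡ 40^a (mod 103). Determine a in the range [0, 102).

Baby-step giant-step with m = ceil(sqrt(102)) = 11.
Baby table (40^j mod 103 for j=0..10):
  0:1  1:40  2:55  3:37  4:38  5:78  6:30  7:67
  8:2  9:80  10:7
Giant step factor: 40^(-11) ≡ 71 (mod 103).
Scan 9·71^i mod 103 for i = 0, 1, …:
  i=0: 9   i=1: 21   i=2: 49   i=3: 80
Match at i=3, j=9: a = 3·11 + 9 = 42.

42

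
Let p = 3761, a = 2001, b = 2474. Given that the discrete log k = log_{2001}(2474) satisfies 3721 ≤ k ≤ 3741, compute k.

3733

Compute 2001^3721 mod 3761 = 2796, then multiply by 2001 repeatedly:
  2001^3721=2796  2001^3722=2189  2001^3723=2385  2001^3724=3437  2001^3725=2329
  2001^3726=450  2001^3727=1571  2001^3728=3136  2001^3729=1788  2001^3730=1077
  2001^3731=24  2001^3732=2892  2001^3733=2474
Found 2474 at exponent 3733.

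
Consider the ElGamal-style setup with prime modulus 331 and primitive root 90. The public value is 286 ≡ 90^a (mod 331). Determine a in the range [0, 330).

287

Baby-step giant-step with m = ceil(sqrt(330)) = 19.
Baby table (90^j mod 331 for j=0..18):
  0:1  1:90  2:156  3:138  4:173  5:13  6:177  7:42
  8:139  9:263  10:169  11:315  12:215  13:152  14:109  15:211
  16:123  17:147  18:321
Giant step factor: 90^(-19) ≡ 210 (mod 331).
Scan 286·210^i mod 331 for i = 0, 1, …:
  i=0: 286   i=1: 149   i=2: 176   i=3: 219
  i=4: 312   i=5: 313   i=6: 192   i=7: 269
  i=8: 220   i=9: 191     …   i=14: 275
  i=15: 156
Match at i=15, j=2: a = 15·19 + 2 = 287.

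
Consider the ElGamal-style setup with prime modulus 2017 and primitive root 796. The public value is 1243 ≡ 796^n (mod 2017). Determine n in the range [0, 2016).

Baby-step giant-step with m = ceil(sqrt(2016)) = 45.
Baby table (796^j mod 2017 for j=0..44):
  0:1  1:796  2:278  3:1435  4:638  5:1581  6:1885  7:1829
  8:1627  9:178  10:498  11:1076  12:1288  13:612  14:1055  15:708
  16:825  17:1175  18:1429  19:1913  20:1930  21:1343  22:18  23:209
  24:970  25:1626  26:1399  27:220  28:1658  29:650  30:1048  31:1187
  32:896  33:1215  34:997  35:931  36:837  37:642  38:731  39:980
  40:1518  41:145  42:451  43:1987  44:324
Giant step factor: 796^(-45) ≡ 482 (mod 2017).
Scan 1243·482^i mod 2017 for i = 0, 1, …:
  i=0: 1243   i=1: 77   i=2: 808   i=3: 175
  i=4: 1653   i=5: 31   i=6: 823   i=7: 1354
  i=8: 1137   i=9: 1427     …   i=15: 1701
  i=16: 980
Match at i=16, j=39: n = 16·45 + 39 = 759.

759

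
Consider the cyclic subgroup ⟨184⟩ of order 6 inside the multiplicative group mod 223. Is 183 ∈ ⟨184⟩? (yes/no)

183 ∈ ⟨184⟩ iff 183^6 ≡ 1 (mod 223), since |⟨184⟩| = 6.
183^6 mod 223 = 1.
Since 1 = 1, 183 lies in the subgroup.

yes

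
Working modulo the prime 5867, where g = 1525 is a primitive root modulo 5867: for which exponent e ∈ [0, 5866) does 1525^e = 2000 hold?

5333

Baby-step giant-step with m = ceil(sqrt(5866)) = 77.
Baby table (1525^j mod 5867 for j=0..76):
  0:1  1:1525  2:2293  3:93  4:1017  5:2037  6:2782  7:709
  8:1697  9:578  10:1400  11:5279  12:951  13:1126  14:3986  15:438
  16:4979  17:1077  18:5532  19:5421  20:422  21:4047  22:5458  23:4044
  24:883  25:3032  26:604  27:5848  28:360  29:3369  30:4100  31:4145
  32:2366  33:5812  34:4130  35:2959  36:752  37:2735  38:5305  39:5399
  40:2074  41:537  42:3412  43:5138  44:3005  45:498  46:2607  47:3716
  48:5245  49:1904  50:5302  51:824  52:1062  53:258  54:361  55:4894
  56:526  57:4238  58:3383  59:1982  60:1045  61:3668  62:2449  63:3313
  64:838  65:4811  66:3025  67:1663  68:1531  69:5576  70:2117  71:1575
  72:2272  73:3270  74:5667  75:84  76:4893
Giant step factor: 1525^(-77) ≡ 5174 (mod 5867).
Scan 2000·5174^i mod 5867 for i = 0, 1, …:
  i=0: 2000   i=1: 4479   i=2: 5563   i=3: 5327
  i=4: 4599   i=5: 4541   i=6: 3666   i=7: 5740
  i=8: 6   i=9: 1709     …   i=68: 846
  i=69: 422
Match at i=69, j=20: e = 69·77 + 20 = 5333.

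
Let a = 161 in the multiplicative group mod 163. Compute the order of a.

81

The order of 161 must divide p − 1 = 162 = 2 · 3^4.
Divisors: 1, 2, 3, 6, 9, 18, 27, 54, 81, 162.
Check each in increasing order: 161^1 ≡ 161;  161^2 ≡ 4;  161^3 ≡ 155;  161^6 ≡ 64;  161^9 ≡ 140;  161^18 ≡ 40;  161^27 ≡ 58;  161^54 ≡ 104;  161^81 ≡ 1.
Smallest exponent giving 1 is 81.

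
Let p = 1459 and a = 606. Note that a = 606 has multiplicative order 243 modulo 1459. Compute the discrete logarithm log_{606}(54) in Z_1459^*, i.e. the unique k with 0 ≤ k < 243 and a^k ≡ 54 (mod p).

35

Baby-step giant-step with m = ceil(sqrt(243)) = 16.
Baby table (606^j mod 1459 for j=0..15):
  0:1  1:606  2:1027  3:828  4:1331  5:1218  6:1313  7:523
  8:335  9:209  10:1180  11:170  12:890  13:969  14:696  15:125
Giant step factor: 606^(-16) ≡ 136 (mod 1459).
Scan 54·136^i mod 1459 for i = 0, 1, …:
  i=0: 54   i=1: 49   i=2: 828
Match at i=2, j=3: k = 2·16 + 3 = 35.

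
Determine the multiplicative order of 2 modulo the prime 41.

20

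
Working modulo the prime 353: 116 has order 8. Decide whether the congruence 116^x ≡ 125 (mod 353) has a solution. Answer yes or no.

no

125 ∈ ⟨116⟩ iff 125^8 ≡ 1 (mod 353), since |⟨116⟩| = 8.
125^8 mod 353 = 265.
Since 265 ≠ 1, 125 does not lie in the subgroup.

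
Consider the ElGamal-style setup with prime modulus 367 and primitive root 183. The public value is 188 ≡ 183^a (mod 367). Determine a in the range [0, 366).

Baby-step giant-step with m = ceil(sqrt(366)) = 20.
Baby table (183^j mod 367 for j=0..19):
  0:1  1:183  2:92  3:321  4:23  5:172  6:281  7:43
  8:162  9:286  10:224  11:255  12:56  13:339  14:14  15:360
  16:187  17:90  18:322  19:206
Giant step factor: 183^(-20) ≡ 57 (mod 367).
Scan 188·57^i mod 367 for i = 0, 1, …:
  i=0: 188   i=1: 73   i=2: 124   i=3: 95
  i=4: 277   i=5: 8   i=6: 89   i=7: 302
  i=8: 332   i=9: 207     …   i=13: 264
  i=14: 1
Match at i=14, j=0: a = 14·20 + 0 = 280.

280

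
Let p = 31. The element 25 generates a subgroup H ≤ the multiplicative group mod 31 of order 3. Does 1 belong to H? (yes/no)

⟨25⟩ has order 3; its elements mod 31 are {1, 5, 25}.
1 is in this set.

yes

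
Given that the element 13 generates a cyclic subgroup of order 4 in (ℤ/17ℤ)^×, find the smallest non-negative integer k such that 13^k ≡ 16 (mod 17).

2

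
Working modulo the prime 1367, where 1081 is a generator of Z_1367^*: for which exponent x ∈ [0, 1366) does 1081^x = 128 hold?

712

Baby-step giant-step with m = ceil(sqrt(1366)) = 37.
Baby table (1081^j mod 1367 for j=0..36):
  0:1  1:1081  2:1143  3:1182  4:964  5:430  6:50  7:737
  8:1103  9:319  10:355  11:995  12:1133  13:1308  14:470  15:913
  16:1346  17:538  18:603  19:1151  20:261  21:539  22:317  23:927
  24:76  25:136  26:747  27:977  28:813  29:1239  30:1066  31:1332
  32:441  33:1005  34:1007  35:435  36:1354
Giant step factor: 1081^(-37) ≡ 1135 (mod 1367).
Scan 128·1135^i mod 1367 for i = 0, 1, …:
  i=0: 128   i=1: 378   i=2: 1159   i=3: 411
  i=4: 338   i=5: 870   i=6: 476   i=7: 295
  i=8: 1277   i=9: 375     …   i=18: 853
  i=19: 319
Match at i=19, j=9: x = 19·37 + 9 = 712.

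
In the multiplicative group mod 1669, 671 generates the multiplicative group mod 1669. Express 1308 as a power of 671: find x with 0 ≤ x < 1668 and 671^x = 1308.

Baby-step giant-step with m = ceil(sqrt(1668)) = 41.
Baby table (671^j mod 1669 for j=0..40):
  0:1  1:671  2:1280  3:1014  4:1111  5:1107  6:92  7:1648
  8:930  9:1493  10:403  11:35  12:119  13:1406  14:441  15:498
  16:358  17:1551  18:934  19:839  20:516  21:753  22:1225  23:827
  24:809  25:414  26:740  27:847  28:877  29:979  30:992  31:1370
  32:1320  33:1150  34:572  35:1611  36:1138  37:865  38:1272  39:653
  40:885
Giant step factor: 671^(-41) ≡ 487 (mod 1669).
Scan 1308·487^i mod 1669 for i = 0, 1, …:
  i=0: 1308   i=1: 1107
Match at i=1, j=5: x = 1·41 + 5 = 46.

46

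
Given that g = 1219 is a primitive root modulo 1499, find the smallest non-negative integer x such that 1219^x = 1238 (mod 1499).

1279

Baby-step giant-step with m = ceil(sqrt(1498)) = 39.
Baby table (1219^j mod 1499 for j=0..38):
  0:1  1:1219  2:452  3:855  4:440  5:1217  6:1012  7:1450
  8:229  9:337  10:77  11:925  12:327  13:1378  14:902  15:771
  16:1475  17:724  18:1144  19:466  20:1432  21:772  22:1195  23:1176
  24:500  25:906  26:1150  27:285  28:1146  29:1405  30:837  31:983
  32:576  33:612  34:1025  35:808  36:109  37:959  38:1300
Giant step factor: 1219^(-39) ≡ 35 (mod 1499).
Scan 1238·35^i mod 1499 for i = 0, 1, …:
  i=0: 1238   i=1: 1358   i=2: 1061   i=3: 1159
  i=4: 92   i=5: 222   i=6: 275   i=7: 631
  i=8: 1099   i=9: 990     …   i=31: 799
  i=32: 983
Match at i=32, j=31: x = 32·39 + 31 = 1279.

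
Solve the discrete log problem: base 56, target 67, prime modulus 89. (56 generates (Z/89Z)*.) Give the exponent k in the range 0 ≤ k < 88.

Baby-step giant-step with m = ceil(sqrt(88)) = 10.
Baby table (56^j mod 89 for j=0..9):
  0:1  1:56  2:21  3:19  4:85  5:43  6:5  7:13
  8:16  9:6
Giant step factor: 56^(-10) ≡ 40 (mod 89).
Scan 67·40^i mod 89 for i = 0, 1, …:
  i=0: 67   i=1: 10   i=2: 44   i=3: 69
  i=4: 1
Match at i=4, j=0: k = 4·10 + 0 = 40.

40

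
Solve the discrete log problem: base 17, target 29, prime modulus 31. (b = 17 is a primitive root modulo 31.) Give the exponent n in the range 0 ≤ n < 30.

Successive powers of 17 modulo 31:
  17^0=1  17^1=17  17^2=10  17^3=15  17^4=7  17^5=26
  17^6=8  17^7=12  17^8=18  17^9=27  17^10=25  17^11=22
  17^12=2  17^13=3  17^14=20  17^15=30  17^16=14  17^17=21
  17^18=16  17^19=24  17^20=5  17^21=23  17^22=19  17^23=13
  17^24=4  17^25=6  17^26=9  17^27=29
So 17^27 ≡ 29 (mod 31), giving n = 27.

27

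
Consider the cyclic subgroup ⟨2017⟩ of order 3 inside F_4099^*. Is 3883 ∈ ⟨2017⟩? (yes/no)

no

⟨2017⟩ has order 3; its elements mod 4099 are {1, 2017, 2081}.
3883 is not in this set.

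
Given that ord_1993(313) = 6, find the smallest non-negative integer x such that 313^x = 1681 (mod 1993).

5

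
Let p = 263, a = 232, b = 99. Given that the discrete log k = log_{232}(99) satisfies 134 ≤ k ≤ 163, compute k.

Compute 232^134 mod 263 = 72, then multiply by 232 repeatedly:
  232^134=72  232^135=135  232^136=23  232^137=76  232^138=11
  232^139=185  232^140=51  232^141=260  232^142=93  232^143=10
  232^144=216  232^145=142  232^146=69  232^147=228  232^148=33
  232^149=29  232^150=153  232^151=254  232^152=16  232^153=30
  232^154=122  232^155=163  232^156=207  232^157=158  232^158=99
Found 99 at exponent 158.

158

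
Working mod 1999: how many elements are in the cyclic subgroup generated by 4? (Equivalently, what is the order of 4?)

333

The order of 4 must divide p − 1 = 1998 = 2 · 3^3 · 37.
Divisors: 1, 2, 3, 6, 9, 18, 27, 37, 54, 74, 111, 222, 333, 666, 999, 1998.
Check each in increasing order: 4^1 ≡ 4;  4^2 ≡ 16;  4^3 ≡ 64;  4^6 ≡ 98;  4^9 ≡ 275;  4^18 ≡ 1662;  4^27 ≡ 1278;  4^37 ≡ 503;  4^54 ≡ 101;  4^74 ≡ 1135;  4^111 ≡ 1190;  4^222 ≡ 808;  4^333 ≡ 1.
Smallest exponent giving 1 is 333.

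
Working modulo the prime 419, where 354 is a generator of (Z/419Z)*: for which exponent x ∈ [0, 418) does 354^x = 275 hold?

205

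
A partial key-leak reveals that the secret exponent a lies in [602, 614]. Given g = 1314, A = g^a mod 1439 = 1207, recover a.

606

Compute 1314^602 mod 1439 = 465, then multiply by 1314 repeatedly:
  1314^602=465  1314^603=874  1314^604=114  1314^605=140  1314^606=1207
Found 1207 at exponent 606.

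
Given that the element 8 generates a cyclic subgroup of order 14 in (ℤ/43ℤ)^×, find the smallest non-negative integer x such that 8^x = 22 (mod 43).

9

Successive powers of 8 modulo 43:
  8^0=1  8^1=8  8^2=21  8^3=39  8^4=11  8^5=2
  8^6=16  8^7=42  8^8=35  8^9=22
So 8^9 ≡ 22 (mod 43), giving x = 9.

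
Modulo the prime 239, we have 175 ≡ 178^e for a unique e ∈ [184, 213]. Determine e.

Compute 178^184 mod 239 = 99, then multiply by 178 repeatedly:
  178^184=99  178^185=175
Found 175 at exponent 185.

185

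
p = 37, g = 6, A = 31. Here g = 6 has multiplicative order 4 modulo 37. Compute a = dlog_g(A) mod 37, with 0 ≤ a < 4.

3

Successive powers of 6 modulo 37:
  6^0=1  6^1=6  6^2=36  6^3=31
So 6^3 ≡ 31 (mod 37), giving a = 3.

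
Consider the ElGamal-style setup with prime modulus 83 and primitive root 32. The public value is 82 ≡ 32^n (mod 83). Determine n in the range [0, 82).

41

Baby-step giant-step with m = ceil(sqrt(82)) = 10.
Baby table (32^j mod 83 for j=0..9):
  0:1  1:32  2:28  3:66  4:37  5:22  6:40  7:35
  8:41  9:67
Giant step factor: 32^(-10) ≡ 77 (mod 83).
Scan 82·77^i mod 83 for i = 0, 1, …:
  i=0: 82   i=1: 6   i=2: 47   i=3: 50
  i=4: 32
Match at i=4, j=1: n = 4·10 + 1 = 41.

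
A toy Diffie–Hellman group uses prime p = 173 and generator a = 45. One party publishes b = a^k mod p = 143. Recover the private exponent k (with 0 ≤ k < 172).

157

Baby-step giant-step with m = ceil(sqrt(172)) = 14.
Baby table (45^j mod 173 for j=0..13):
  0:1  1:45  2:122  3:127  4:6  5:97  6:40  7:70
  8:36  9:63  10:67  11:74  12:43  13:32
Giant step factor: 45^(-14) ≡ 34 (mod 173).
Scan 143·34^i mod 173 for i = 0, 1, …:
  i=0: 143   i=1: 18   i=2: 93   i=3: 48
  i=4: 75   i=5: 128   i=6: 27   i=7: 53
  i=8: 72   i=9: 26   i=10: 19   i=11: 127
Match at i=11, j=3: k = 11·14 + 3 = 157.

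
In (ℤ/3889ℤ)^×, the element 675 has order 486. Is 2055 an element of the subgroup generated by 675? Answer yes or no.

no

2055 ∈ ⟨675⟩ iff 2055^486 ≡ 1 (mod 3889), since |⟨675⟩| = 486.
2055^486 mod 3889 = 427.
Since 427 ≠ 1, 2055 does not lie in the subgroup.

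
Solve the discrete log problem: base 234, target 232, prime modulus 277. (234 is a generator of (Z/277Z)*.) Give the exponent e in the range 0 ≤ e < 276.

Baby-step giant-step with m = ceil(sqrt(276)) = 17.
Baby table (234^j mod 277 for j=0..16):
  0:1  1:234  2:187  3:269  4:67  5:166  6:64  7:18
  8:57  9:42  10:133  11:98  12:218  13:44  14:47  15:195
  16:202
Giant step factor: 234^(-17) ≡ 263 (mod 277).
Scan 232·263^i mod 277 for i = 0, 1, …:
  i=0: 232   i=1: 76   i=2: 44
Match at i=2, j=13: e = 2·17 + 13 = 47.

47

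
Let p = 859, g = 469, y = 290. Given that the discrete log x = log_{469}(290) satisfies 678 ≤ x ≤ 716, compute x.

710

Compute 469^678 mod 859 = 635, then multiply by 469 repeatedly:
  469^678=635  469^679=601  469^680=117  469^681=756  469^682=656
  469^683=142  469^684=455  469^685=363  469^686=165  469^687=75
  469^688=815  469^689=839  469^690=69  469^691=578  469^692=497
  469^693=304  469^694=841  469^695=148  469^696=692  469^697=705
  469^698=789  469^699=671  469^700=305  469^701=451  469^702=205
  469^703=796  469^704=518  469^705=704  469^706=320  469^707=614
  469^708=201  469^709=638  469^710=290
Found 290 at exponent 710.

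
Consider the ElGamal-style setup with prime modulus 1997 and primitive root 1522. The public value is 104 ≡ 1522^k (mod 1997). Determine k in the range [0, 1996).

Baby-step giant-step with m = ceil(sqrt(1996)) = 45.
Baby table (1522^j mod 1997 for j=0..44):
  0:1  1:1522  2:1961  3:1124  4:1296  5:1473  6:1272  7:891
  8:139  9:1873  10:987  11:470  12:414  13:1053  14:1072  15:35
  16:1348  17:737  18:1397  19:1426  20:1630  21:586  22:1230  23:871
  24:1651  25:596  26:474  27:511  28:909  29:1574  30:1225  31:1249
  32:1831  33:967  34:1982  35:1134  36:540  37:1113  38:530  39:1869
  40:890  41:614  42:1909  43:1860  44:1171
Giant step factor: 1522^(-45) ≡ 66 (mod 1997).
Scan 104·66^i mod 1997 for i = 0, 1, …:
  i=0: 104   i=1: 873   i=2: 1702   i=3: 500
  i=4: 1048   i=5: 1270   i=6: 1943   i=7: 430
  i=8: 422   i=9: 1891     …   i=22: 1520
  i=23: 470
Match at i=23, j=11: k = 23·45 + 11 = 1046.

1046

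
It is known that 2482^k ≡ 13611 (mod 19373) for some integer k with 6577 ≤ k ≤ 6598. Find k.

Compute 2482^6577 mod 19373 = 3139, then multiply by 2482 repeatedly:
  2482^6577=3139  2482^6578=3052  2482^6579=221  2482^6580=6078  2482^6581=13402
  2482^6582=323  2482^6583=7393  2482^6584=3195  2482^6585=6433  2482^6586=3354
  2482^6587=13611
Found 13611 at exponent 6587.

6587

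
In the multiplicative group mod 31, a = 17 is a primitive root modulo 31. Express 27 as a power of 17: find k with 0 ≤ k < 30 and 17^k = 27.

Successive powers of 17 modulo 31:
  17^0=1  17^1=17  17^2=10  17^3=15  17^4=7  17^5=26
  17^6=8  17^7=12  17^8=18  17^9=27
So 17^9 ≡ 27 (mod 31), giving k = 9.

9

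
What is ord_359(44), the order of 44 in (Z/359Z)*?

The order of 44 must divide p − 1 = 358 = 2 · 179.
Divisors: 1, 2, 179, 358.
Check each in increasing order: 44^1 ≡ 44;  44^2 ≡ 141;  44^179 ≡ 1.
Smallest exponent giving 1 is 179.

179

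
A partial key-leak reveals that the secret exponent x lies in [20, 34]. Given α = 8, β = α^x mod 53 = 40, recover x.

34

Compute 8^20 mod 53 = 44, then multiply by 8 repeatedly:
  8^20=44  8^21=34  8^22=7  8^23=3  8^24=24
  8^25=33  8^26=52  8^27=45  8^28=42  8^29=18
  8^30=38  8^31=39  8^32=47  8^33=5  8^34=40
Found 40 at exponent 34.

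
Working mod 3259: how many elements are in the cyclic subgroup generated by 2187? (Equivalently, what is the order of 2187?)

3258

The order of 2187 must divide p − 1 = 3258 = 2 · 3^2 · 181.
Divisors: 1, 2, 3, 6, 9, 18, 181, 362, 543, 1086, 1629, 3258.
Check each in increasing order: 2187^1 ≡ 2187;  2187^2 ≡ 2016;  2187^3 ≡ 2824;  2187^6 ≡ 203;  2187^9 ≡ 2947;  2187^18 ≡ 2833;  2187^181 ≡ 1756;  2187^362 ≡ 522;  2187^543 ≡ 853;  2187^1086 ≡ 852;  2187^1629 ≡ 3258;  2187^3258 ≡ 1.
Smallest exponent giving 1 is 3258.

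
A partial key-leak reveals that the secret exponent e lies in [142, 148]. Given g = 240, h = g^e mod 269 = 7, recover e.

Compute 240^142 mod 269 = 56, then multiply by 240 repeatedly:
  240^142=56  240^143=259  240^144=21  240^145=198  240^146=176
  240^147=7
Found 7 at exponent 147.

147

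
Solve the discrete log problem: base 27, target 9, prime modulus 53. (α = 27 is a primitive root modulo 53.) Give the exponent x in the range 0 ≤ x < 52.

Successive powers of 27 modulo 53:
  27^0=1  27^1=27  27^2=40  27^3=20  27^4=10  27^5=5
  27^6=29  27^7=41  27^8=47  27^9=50  27^10=25  27^11=39
  27^12=46  27^13=23  27^14=38  27^15=19  27^16=36  27^17=18
  27^18=9
So 27^18 ≡ 9 (mod 53), giving x = 18.

18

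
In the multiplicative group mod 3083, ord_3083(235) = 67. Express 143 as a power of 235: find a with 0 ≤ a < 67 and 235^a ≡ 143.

Baby-step giant-step with m = ceil(sqrt(67)) = 9.
Baby table (235^j mod 3083 for j=0..8):
  0:1  1:235  2:2814  3:1528  4:1452  5:2090  6:953  7:1979
  8:2615
Giant step factor: 235^(-9) ≡ 627 (mod 3083).
Scan 143·627^i mod 3083 for i = 0, 1, …:
  i=0: 143   i=1: 254   i=2: 2025   i=3: 2562
  i=4: 131   i=5: 1979
Match at i=5, j=7: a = 5·9 + 7 = 52.

52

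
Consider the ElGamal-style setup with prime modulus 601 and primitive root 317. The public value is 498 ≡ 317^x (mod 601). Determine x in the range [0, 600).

Baby-step giant-step with m = ceil(sqrt(600)) = 25.
Baby table (317^j mod 601 for j=0..24):
  0:1  1:317  2:122  3:210  4:460  5:378  6:227  7:440
  8:48  9:191  10:447  11:464  12:444  13:114  14:78  15:85
  16:501  17:153  18:421  19:35  20:277  21:63  22:138  23:474
  24:8
Giant step factor: 317^(-25) ≡ 214 (mod 601).
Scan 498·214^i mod 601 for i = 0, 1, …:
  i=0: 498   i=1: 195   i=2: 261   i=3: 562
  i=4: 68   i=5: 128   i=6: 347   i=7: 335
  i=8: 171   i=9: 534     …   i=22: 515
  i=23: 227
Match at i=23, j=6: x = 23·25 + 6 = 581.

581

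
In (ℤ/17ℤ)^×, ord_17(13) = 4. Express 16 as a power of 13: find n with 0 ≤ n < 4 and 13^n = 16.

2

Successive powers of 13 modulo 17:
  13^0=1  13^1=13  13^2=16
So 13^2 ≡ 16 (mod 17), giving n = 2.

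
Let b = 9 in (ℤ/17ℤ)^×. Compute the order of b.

8

The order of 9 must divide p − 1 = 16 = 2^4.
Divisors: 1, 2, 4, 8, 16.
Check each in increasing order: 9^1 ≡ 9;  9^2 ≡ 13;  9^4 ≡ 16;  9^8 ≡ 1.
Smallest exponent giving 1 is 8.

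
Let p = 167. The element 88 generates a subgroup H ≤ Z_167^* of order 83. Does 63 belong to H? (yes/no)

63 ∈ ⟨88⟩ iff 63^83 ≡ 1 (mod 167), since |⟨88⟩| = 83.
63^83 mod 167 = 1.
Since 1 = 1, 63 lies in the subgroup.

yes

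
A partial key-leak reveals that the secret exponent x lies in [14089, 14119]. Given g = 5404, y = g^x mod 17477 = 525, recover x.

14118

Compute 5404^14089 mod 17477 = 7637, then multiply by 5404 repeatedly:
  5404^14089=7637  5404^14090=7151  5404^14091=2357  5404^14092=13972  5404^14093=4048
  5404^14094=11665  5404^14095=15598  5404^14096=21  5404^14097=8622  5404^14098=17083
  5404^14099=3018  5404^14100=3231  5404^14101=801  5404^14102=11785  5404^14103=17429
  5404^14104=2763  5404^14105=5894  5404^14106=8082  5404^14107=105  5404^14108=8156
  5404^14109=15507  5404^14110=15090  5404^14111=16155  5404^14112=4005  5404^14113=6494
  5404^14114=17237  5404^14115=13815  5404^14116=11993  5404^14117=5456  5404^14118=525
Found 525 at exponent 14118.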